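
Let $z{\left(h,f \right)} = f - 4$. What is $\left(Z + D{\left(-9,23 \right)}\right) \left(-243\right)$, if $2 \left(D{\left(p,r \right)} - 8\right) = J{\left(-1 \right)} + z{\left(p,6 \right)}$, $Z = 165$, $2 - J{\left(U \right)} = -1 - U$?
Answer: $-42525$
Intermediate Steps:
$z{\left(h,f \right)} = -4 + f$
$J{\left(U \right)} = 3 + U$ ($J{\left(U \right)} = 2 - \left(-1 - U\right) = 2 + \left(1 + U\right) = 3 + U$)
$D{\left(p,r \right)} = 10$ ($D{\left(p,r \right)} = 8 + \frac{\left(3 - 1\right) + \left(-4 + 6\right)}{2} = 8 + \frac{2 + 2}{2} = 8 + \frac{1}{2} \cdot 4 = 8 + 2 = 10$)
$\left(Z + D{\left(-9,23 \right)}\right) \left(-243\right) = \left(165 + 10\right) \left(-243\right) = 175 \left(-243\right) = -42525$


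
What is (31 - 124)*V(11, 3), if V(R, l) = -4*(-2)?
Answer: -744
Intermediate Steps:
V(R, l) = 8
(31 - 124)*V(11, 3) = (31 - 124)*8 = -93*8 = -744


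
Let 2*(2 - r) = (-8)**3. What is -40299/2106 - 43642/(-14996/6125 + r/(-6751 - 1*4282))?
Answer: 1034047647622703/58627922418 ≈ 17637.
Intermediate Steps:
r = 258 (r = 2 - 1/2*(-8)**3 = 2 - 1/2*(-512) = 2 + 256 = 258)
-40299/2106 - 43642/(-14996/6125 + r/(-6751 - 1*4282)) = -40299/2106 - 43642/(-14996/6125 + 258/(-6751 - 1*4282)) = -40299*1/2106 - 43642/(-14996*1/6125 + 258/(-6751 - 4282)) = -13433/702 - 43642/(-14996/6125 + 258/(-11033)) = -13433/702 - 43642/(-14996/6125 + 258*(-1/11033)) = -13433/702 - 43642/(-14996/6125 - 258/11033) = -13433/702 - 43642/(-167031118/67577125) = -13433/702 - 43642*(-67577125/167031118) = -13433/702 + 1474600444625/83515559 = 1034047647622703/58627922418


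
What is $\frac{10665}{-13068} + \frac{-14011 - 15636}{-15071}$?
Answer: $\frac{8396103}{7294364} \approx 1.151$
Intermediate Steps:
$\frac{10665}{-13068} + \frac{-14011 - 15636}{-15071} = 10665 \left(- \frac{1}{13068}\right) - - \frac{29647}{15071} = - \frac{395}{484} + \frac{29647}{15071} = \frac{8396103}{7294364}$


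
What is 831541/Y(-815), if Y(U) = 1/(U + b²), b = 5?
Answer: -656917390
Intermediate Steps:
Y(U) = 1/(25 + U) (Y(U) = 1/(U + 5²) = 1/(U + 25) = 1/(25 + U))
831541/Y(-815) = 831541/(1/(25 - 815)) = 831541/(1/(-790)) = 831541/(-1/790) = 831541*(-790) = -656917390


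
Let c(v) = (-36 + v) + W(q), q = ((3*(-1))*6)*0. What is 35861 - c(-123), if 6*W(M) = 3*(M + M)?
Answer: 36020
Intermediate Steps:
q = 0 (q = -3*6*0 = -18*0 = 0)
W(M) = M (W(M) = (3*(M + M))/6 = (3*(2*M))/6 = (6*M)/6 = M)
c(v) = -36 + v (c(v) = (-36 + v) + 0 = -36 + v)
35861 - c(-123) = 35861 - (-36 - 123) = 35861 - 1*(-159) = 35861 + 159 = 36020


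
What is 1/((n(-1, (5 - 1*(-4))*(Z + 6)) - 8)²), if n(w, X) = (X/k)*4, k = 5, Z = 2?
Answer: 25/61504 ≈ 0.00040648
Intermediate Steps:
n(w, X) = 4*X/5 (n(w, X) = (X/5)*4 = 4*X/5)
1/((n(-1, (5 - 1*(-4))*(Z + 6)) - 8)²) = 1/((4*((5 - 1*(-4))*(2 + 6))/5 - 8)²) = 1/((4*((5 + 4)*8)/5 - 8)²) = 1/((4*(9*8)/5 - 8)²) = 1/(((⅘)*72 - 8)²) = 1/((288/5 - 8)²) = 1/((248/5)²) = 1/(61504/25) = 25/61504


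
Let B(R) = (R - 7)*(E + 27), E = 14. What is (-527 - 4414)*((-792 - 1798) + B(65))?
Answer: 1047492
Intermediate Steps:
B(R) = -287 + 41*R (B(R) = (R - 7)*(14 + 27) = (-7 + R)*41 = -287 + 41*R)
(-527 - 4414)*((-792 - 1798) + B(65)) = (-527 - 4414)*((-792 - 1798) + (-287 + 41*65)) = -4941*(-2590 + (-287 + 2665)) = -4941*(-2590 + 2378) = -4941*(-212) = 1047492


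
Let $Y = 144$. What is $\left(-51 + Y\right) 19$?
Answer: $1767$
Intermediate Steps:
$\left(-51 + Y\right) 19 = \left(-51 + 144\right) 19 = 93 \cdot 19 = 1767$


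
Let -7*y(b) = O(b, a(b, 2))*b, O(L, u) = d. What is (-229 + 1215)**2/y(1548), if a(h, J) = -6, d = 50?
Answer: -1701343/19350 ≈ -87.925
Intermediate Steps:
O(L, u) = 50
y(b) = -50*b/7
(-229 + 1215)**2/y(1548) = (-229 + 1215)**2/((-50/7*1548)) = 986**2/(-77400/7) = 972196*(-7/77400) = -1701343/19350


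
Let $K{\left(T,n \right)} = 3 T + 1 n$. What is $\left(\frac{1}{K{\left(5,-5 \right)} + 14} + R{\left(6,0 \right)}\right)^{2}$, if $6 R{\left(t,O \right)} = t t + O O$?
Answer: $\frac{21025}{576} \approx 36.502$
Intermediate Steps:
$R{\left(t,O \right)} = \frac{O^{2}}{6} + \frac{t^{2}}{6}$ ($R{\left(t,O \right)} = \frac{t t + O O}{6} = \frac{t^{2} + O^{2}}{6} = \frac{O^{2} + t^{2}}{6} = \frac{O^{2}}{6} + \frac{t^{2}}{6}$)
$K{\left(T,n \right)} = n + 3 T$ ($K{\left(T,n \right)} = 3 T + n = n + 3 T$)
$\left(\frac{1}{K{\left(5,-5 \right)} + 14} + R{\left(6,0 \right)}\right)^{2} = \left(\frac{1}{\left(-5 + 3 \cdot 5\right) + 14} + \left(\frac{0^{2}}{6} + \frac{6^{2}}{6}\right)\right)^{2} = \left(\frac{1}{\left(-5 + 15\right) + 14} + \left(\frac{1}{6} \cdot 0 + \frac{1}{6} \cdot 36\right)\right)^{2} = \left(\frac{1}{10 + 14} + \left(0 + 6\right)\right)^{2} = \left(\frac{1}{24} + 6\right)^{2} = \left(\frac{145}{24}\right)^{2} = \frac{21025}{576}$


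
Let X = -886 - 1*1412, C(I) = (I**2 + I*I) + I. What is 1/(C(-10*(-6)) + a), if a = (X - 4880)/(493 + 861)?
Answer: 677/4911431 ≈ 0.00013784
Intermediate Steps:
C(I) = I + 2*I**2 (C(I) = (I**2 + I**2) + I = 2*I**2 + I = I + 2*I**2)
X = -2298 (X = -886 - 1412 = -2298)
a = -3589/677 (a = (-2298 - 4880)/(493 + 861) = -7178/1354 = -7178*1/1354 = -3589/677 ≈ -5.3013)
1/(C(-10*(-6)) + a) = 1/((-10*(-6))*(1 + 2*(-10*(-6))) - 3589/677) = 1/(60*(1 + 2*60) - 3589/677) = 1/(60*(1 + 120) - 3589/677) = 1/(60*121 - 3589/677) = 1/(7260 - 3589/677) = 1/(4911431/677) = 677/4911431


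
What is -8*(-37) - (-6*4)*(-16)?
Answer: -88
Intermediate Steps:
-8*(-37) - (-6*4)*(-16) = 296 - (-24)*(-16) = 296 - 1*384 = 296 - 384 = -88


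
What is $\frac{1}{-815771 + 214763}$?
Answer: $- \frac{1}{601008} \approx -1.6639 \cdot 10^{-6}$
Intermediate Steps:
$\frac{1}{-815771 + 214763} = \frac{1}{-601008} = - \frac{1}{601008}$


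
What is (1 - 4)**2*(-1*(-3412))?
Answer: 30708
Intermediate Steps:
(1 - 4)**2*(-1*(-3412)) = (-3)**2*3412 = 9*3412 = 30708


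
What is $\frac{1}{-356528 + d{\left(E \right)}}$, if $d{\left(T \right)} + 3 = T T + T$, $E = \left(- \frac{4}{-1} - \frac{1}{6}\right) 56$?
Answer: $- \frac{9}{2792111} \approx -3.2234 \cdot 10^{-6}$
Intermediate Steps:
$E = \frac{644}{3}$ ($E = \left(\left(-4\right) \left(-1\right) - \frac{1}{6}\right) 56 = \left(4 - \frac{1}{6}\right) 56 = \frac{23}{6} \cdot 56 = \frac{644}{3} \approx 214.67$)
$d{\left(T \right)} = -3 + T + T^{2}$ ($d{\left(T \right)} = -3 + \left(T T + T\right) = -3 + \left(T^{2} + T\right) = -3 + \left(T + T^{2}\right) = -3 + T + T^{2}$)
$\frac{1}{-356528 + d{\left(E \right)}} = \frac{1}{-356528 + \left(-3 + \frac{644}{3} + \left(\frac{644}{3}\right)^{2}\right)} = \frac{1}{-356528 + \left(-3 + \frac{644}{3} + \frac{414736}{9}\right)} = \frac{1}{-356528 + \frac{416641}{9}} = \frac{1}{- \frac{2792111}{9}} = - \frac{9}{2792111}$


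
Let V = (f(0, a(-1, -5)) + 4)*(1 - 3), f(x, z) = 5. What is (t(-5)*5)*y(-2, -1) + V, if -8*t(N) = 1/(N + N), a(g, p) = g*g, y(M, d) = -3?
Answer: -291/16 ≈ -18.188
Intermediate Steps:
a(g, p) = g**2
t(N) = -1/(16*N) (t(N) = -1/(8*(N + N)) = -1/(2*N)/8 = -1/(16*N))
V = -18 (V = (5 + 4)*(1 - 3) = 9*(-2) = -18)
(t(-5)*5)*y(-2, -1) + V = (-1/16/(-5)*5)*(-3) - 18 = (-1/16*(-1/5)*5)*(-3) - 18 = ((1/80)*5)*(-3) - 18 = (1/16)*(-3) - 18 = -3/16 - 18 = -291/16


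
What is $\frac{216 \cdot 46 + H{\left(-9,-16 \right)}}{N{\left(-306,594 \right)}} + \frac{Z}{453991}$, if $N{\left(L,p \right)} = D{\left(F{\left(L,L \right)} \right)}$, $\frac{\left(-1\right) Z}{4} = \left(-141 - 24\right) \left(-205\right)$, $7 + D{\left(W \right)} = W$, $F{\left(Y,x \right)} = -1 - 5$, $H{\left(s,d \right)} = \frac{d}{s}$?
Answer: $- \frac{3124675780}{4085919} \approx -764.74$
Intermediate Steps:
$F{\left(Y,x \right)} = -6$ ($F{\left(Y,x \right)} = -1 - 5 = -6$)
$D{\left(W \right)} = -7 + W$
$Z = -135300$ ($Z = - 4 \left(-141 - 24\right) \left(-205\right) = - 4 \left(\left(-165\right) \left(-205\right)\right) = \left(-4\right) 33825 = -135300$)
$N{\left(L,p \right)} = -13$ ($N{\left(L,p \right)} = -7 - 6 = -13$)
$\frac{216 \cdot 46 + H{\left(-9,-16 \right)}}{N{\left(-306,594 \right)}} + \frac{Z}{453991} = \frac{216 \cdot 46 - \frac{16}{-9}}{-13} - \frac{135300}{453991} = \left(9936 - - \frac{16}{9}\right) \left(- \frac{1}{13}\right) - \frac{135300}{453991} = \left(9936 + \frac{16}{9}\right) \left(- \frac{1}{13}\right) - \frac{135300}{453991} = \frac{89440}{9} \left(- \frac{1}{13}\right) - \frac{135300}{453991} = - \frac{6880}{9} - \frac{135300}{453991} = - \frac{3124675780}{4085919}$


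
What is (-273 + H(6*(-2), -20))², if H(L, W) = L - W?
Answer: 70225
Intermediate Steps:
(-273 + H(6*(-2), -20))² = (-273 + (6*(-2) - 1*(-20)))² = (-273 + (-12 + 20))² = (-273 + 8)² = (-265)² = 70225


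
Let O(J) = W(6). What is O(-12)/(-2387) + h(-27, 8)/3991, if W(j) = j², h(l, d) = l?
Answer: -208125/9526517 ≈ -0.021847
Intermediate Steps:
O(J) = 36 (O(J) = 6² = 36)
O(-12)/(-2387) + h(-27, 8)/3991 = 36/(-2387) - 27/3991 = 36*(-1/2387) - 27*1/3991 = -36/2387 - 27/3991 = -208125/9526517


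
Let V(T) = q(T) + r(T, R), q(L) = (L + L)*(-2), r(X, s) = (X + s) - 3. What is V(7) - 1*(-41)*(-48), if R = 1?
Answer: -1991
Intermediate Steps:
r(X, s) = -3 + X + s
q(L) = -4*L (q(L) = (2*L)*(-2) = -4*L)
V(T) = -2 - 3*T (V(T) = -4*T + (-3 + T + 1) = -4*T + (-2 + T) = -2 - 3*T)
V(7) - 1*(-41)*(-48) = (-2 - 3*7) - 1*(-41)*(-48) = (-2 - 21) + 41*(-48) = -23 - 1968 = -1991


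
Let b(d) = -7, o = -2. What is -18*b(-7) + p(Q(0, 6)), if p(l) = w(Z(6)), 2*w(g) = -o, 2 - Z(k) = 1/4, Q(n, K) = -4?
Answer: 127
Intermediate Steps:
Z(k) = 7/4 (Z(k) = 2 - 1/4 = 2 - 1*¼ = 2 - ¼ = 7/4)
w(g) = 1 (w(g) = (-1*(-2))/2 = (½)*2 = 1)
p(l) = 1
-18*b(-7) + p(Q(0, 6)) = -18*(-7) + 1 = 126 + 1 = 127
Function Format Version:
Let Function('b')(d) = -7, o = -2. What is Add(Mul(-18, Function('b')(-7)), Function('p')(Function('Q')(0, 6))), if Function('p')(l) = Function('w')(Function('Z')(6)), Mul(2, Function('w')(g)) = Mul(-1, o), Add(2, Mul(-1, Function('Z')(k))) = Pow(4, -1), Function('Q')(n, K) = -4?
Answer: 127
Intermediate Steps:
Function('Z')(k) = Rational(7, 4) (Function('Z')(k) = Add(2, Mul(-1, Pow(4, -1))) = Add(2, Mul(-1, Rational(1, 4))) = Add(2, Rational(-1, 4)) = Rational(7, 4))
Function('w')(g) = 1 (Function('w')(g) = Mul(Rational(1, 2), Mul(-1, -2)) = Mul(Rational(1, 2), 2) = 1)
Function('p')(l) = 1
Add(Mul(-18, Function('b')(-7)), Function('p')(Function('Q')(0, 6))) = Add(Mul(-18, -7), 1) = Add(126, 1) = 127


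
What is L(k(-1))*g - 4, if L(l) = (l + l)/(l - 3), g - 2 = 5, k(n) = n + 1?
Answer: -4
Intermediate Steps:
k(n) = 1 + n
g = 7 (g = 2 + 5 = 7)
L(l) = 2*l/(-3 + l) (L(l) = (2*l)/(-3 + l) = 2*l/(-3 + l))
L(k(-1))*g - 4 = (2*(1 - 1)/(-3 + (1 - 1)))*7 - 4 = (2*0/(-3 + 0))*7 - 4 = (2*0/(-3))*7 - 4 = (2*0*(-⅓))*7 - 4 = 0*7 - 4 = 0 - 4 = -4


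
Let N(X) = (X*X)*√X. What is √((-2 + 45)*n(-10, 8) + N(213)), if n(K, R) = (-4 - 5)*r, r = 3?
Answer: 3*√(-129 + 5041*√213) ≈ 813.01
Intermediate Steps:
n(K, R) = -27 (n(K, R) = (-4 - 5)*3 = -9*3 = -27)
N(X) = X^(5/2) (N(X) = X²*√X = X^(5/2))
√((-2 + 45)*n(-10, 8) + N(213)) = √((-2 + 45)*(-27) + 213^(5/2)) = √(43*(-27) + 45369*√213) = √(-1161 + 45369*√213)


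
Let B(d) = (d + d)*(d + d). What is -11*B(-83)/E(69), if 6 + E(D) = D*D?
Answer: -303116/4755 ≈ -63.747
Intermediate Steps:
B(d) = 4*d**2 (B(d) = (2*d)*(2*d) = 4*d**2)
E(D) = -6 + D**2 (E(D) = -6 + D*D = -6 + D**2)
-11*B(-83)/E(69) = -11*4*(-83)**2/(-6 + 69**2) = -11*4*6889/(-6 + 4761) = -303116/4755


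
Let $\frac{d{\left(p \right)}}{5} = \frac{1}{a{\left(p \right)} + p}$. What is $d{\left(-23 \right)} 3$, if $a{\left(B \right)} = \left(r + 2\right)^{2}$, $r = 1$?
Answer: $- \frac{15}{14} \approx -1.0714$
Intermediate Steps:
$a{\left(B \right)} = 9$ ($a{\left(B \right)} = \left(1 + 2\right)^{2} = 3^{2} = 9$)
$d{\left(p \right)} = \frac{5}{9 + p}$
$d{\left(-23 \right)} 3 = \frac{5}{9 - 23} \cdot 3 = \frac{5}{-14} \cdot 3 = 5 \left(- \frac{1}{14}\right) 3 = \left(- \frac{5}{14}\right) 3 = - \frac{15}{14}$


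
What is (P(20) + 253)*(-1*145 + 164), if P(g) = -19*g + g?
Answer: -2033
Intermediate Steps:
P(g) = -18*g
(P(20) + 253)*(-1*145 + 164) = (-18*20 + 253)*(-1*145 + 164) = (-360 + 253)*(-145 + 164) = -107*19 = -2033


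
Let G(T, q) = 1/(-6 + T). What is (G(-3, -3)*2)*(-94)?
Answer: 188/9 ≈ 20.889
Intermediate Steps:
(G(-3, -3)*2)*(-94) = (2/(-6 - 3))*(-94) = (2/(-9))*(-94) = -1/9*2*(-94) = -2/9*(-94) = 188/9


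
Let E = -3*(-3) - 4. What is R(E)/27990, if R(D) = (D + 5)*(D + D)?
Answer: 10/2799 ≈ 0.0035727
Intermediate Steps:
E = 5 (E = 9 - 4 = 5)
R(D) = 2*D*(5 + D) (R(D) = (5 + D)*(2*D) = 2*D*(5 + D))
R(E)/27990 = (2*5*(5 + 5))/27990 = (2*5*10)*(1/27990) = 100*(1/27990) = 10/2799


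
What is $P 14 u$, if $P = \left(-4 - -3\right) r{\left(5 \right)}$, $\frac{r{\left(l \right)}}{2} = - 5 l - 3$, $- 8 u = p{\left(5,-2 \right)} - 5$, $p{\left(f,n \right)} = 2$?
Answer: $294$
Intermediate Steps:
$u = \frac{3}{8}$ ($u = - \frac{2 - 5}{8} = \left(- \frac{1}{8}\right) \left(-3\right) = \frac{3}{8} \approx 0.375$)
$r{\left(l \right)} = -6 - 10 l$ ($r{\left(l \right)} = 2 \left(- 5 l - 3\right) = 2 \left(-3 - 5 l\right) = -6 - 10 l$)
$P = 56$ ($P = \left(-4 - -3\right) \left(-6 - 50\right) = \left(-4 + 3\right) \left(-6 - 50\right) = \left(-1\right) \left(-56\right) = 56$)
$P 14 u = 56 \cdot 14 \cdot \frac{3}{8} = 56 \cdot \frac{21}{4} = 294$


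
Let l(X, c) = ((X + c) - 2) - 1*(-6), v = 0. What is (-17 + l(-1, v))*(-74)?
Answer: 1036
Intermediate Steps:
l(X, c) = 4 + X + c (l(X, c) = (-2 + X + c) + 6 = 4 + X + c)
(-17 + l(-1, v))*(-74) = (-17 + (4 - 1 + 0))*(-74) = (-17 + 3)*(-74) = -14*(-74) = 1036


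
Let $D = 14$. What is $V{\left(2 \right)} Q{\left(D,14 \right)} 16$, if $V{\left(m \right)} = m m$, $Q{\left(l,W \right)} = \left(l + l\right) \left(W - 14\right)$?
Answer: $0$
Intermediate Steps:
$Q{\left(l,W \right)} = 2 l \left(-14 + W\right)$
$V{\left(m \right)} = m^{2}$
$V{\left(2 \right)} Q{\left(D,14 \right)} 16 = 2^{2} \cdot 2 \cdot 14 \left(-14 + 14\right) 16 = 4 \cdot 2 \cdot 14 \cdot 0 \cdot 16 = 4 \cdot 0 \cdot 16 = 0 \cdot 16 = 0$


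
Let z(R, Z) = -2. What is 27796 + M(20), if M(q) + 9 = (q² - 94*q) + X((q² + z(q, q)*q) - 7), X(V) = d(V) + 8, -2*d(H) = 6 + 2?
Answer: 26311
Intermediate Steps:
d(H) = -4 (d(H) = -(6 + 2)/2 = -½*8 = -4)
X(V) = 4 (X(V) = -4 + 8 = 4)
M(q) = -5 + q² - 94*q (M(q) = -9 + ((q² - 94*q) + 4) = -9 + (4 + q² - 94*q) = -5 + q² - 94*q)
27796 + M(20) = 27796 + (-5 + 20² - 94*20) = 27796 + (-5 + 400 - 1880) = 27796 - 1485 = 26311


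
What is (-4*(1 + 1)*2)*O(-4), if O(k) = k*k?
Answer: -256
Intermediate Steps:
O(k) = k²
(-4*(1 + 1)*2)*O(-4) = -4*(1 + 1)*2*(-4)² = -8*2*16 = -4*4*16 = -16*16 = -256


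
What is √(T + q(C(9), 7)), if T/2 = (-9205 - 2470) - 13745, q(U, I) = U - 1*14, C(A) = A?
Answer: I*√50845 ≈ 225.49*I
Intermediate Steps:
q(U, I) = -14 + U (q(U, I) = U - 14 = -14 + U)
T = -50840 (T = 2*((-9205 - 2470) - 13745) = 2*(-11675 - 13745) = 2*(-25420) = -50840)
√(T + q(C(9), 7)) = √(-50840 + (-14 + 9)) = √(-50840 - 5) = √(-50845) = I*√50845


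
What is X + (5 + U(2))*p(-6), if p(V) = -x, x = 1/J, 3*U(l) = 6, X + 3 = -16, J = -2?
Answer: -31/2 ≈ -15.500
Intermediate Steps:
X = -19 (X = -3 - 16 = -19)
U(l) = 2 (U(l) = (1/3)*6 = 2)
x = -1/2 (x = 1/(-2) = -1/2 ≈ -0.50000)
p(V) = 1/2 (p(V) = -1*(-1/2) = 1/2)
X + (5 + U(2))*p(-6) = -19 + (5 + 2)*(1/2) = -19 + 7*(1/2) = -19 + 7/2 = -31/2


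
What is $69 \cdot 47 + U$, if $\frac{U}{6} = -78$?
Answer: $2775$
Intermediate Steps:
$U = -468$ ($U = 6 \left(-78\right) = -468$)
$69 \cdot 47 + U = 69 \cdot 47 - 468 = 3243 - 468 = 2775$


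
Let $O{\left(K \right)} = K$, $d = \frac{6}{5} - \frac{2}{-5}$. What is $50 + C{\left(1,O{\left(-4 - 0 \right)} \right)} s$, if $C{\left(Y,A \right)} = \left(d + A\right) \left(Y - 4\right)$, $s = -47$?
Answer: $- \frac{1442}{5} \approx -288.4$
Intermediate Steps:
$d = \frac{8}{5}$ ($d = 6 \cdot \frac{1}{5} - - \frac{2}{5} = \frac{6}{5} + \frac{2}{5} = \frac{8}{5} \approx 1.6$)
$C{\left(Y,A \right)} = \left(-4 + Y\right) \left(\frac{8}{5} + A\right)$ ($C{\left(Y,A \right)} = \left(\frac{8}{5} + A\right) \left(Y - 4\right) = \left(\frac{8}{5} + A\right) \left(-4 + Y\right) = \left(-4 + Y\right) \left(\frac{8}{5} + A\right)$)
$50 + C{\left(1,O{\left(-4 - 0 \right)} \right)} s = 50 + \left(- \frac{32}{5} - 4 \left(-4 - 0\right) + \frac{8}{5} \cdot 1 + \left(-4 - 0\right) 1\right) \left(-47\right) = 50 + \left(- \frac{32}{5} - 4 \left(-4 + 0\right) + \frac{8}{5} + \left(-4 + 0\right) 1\right) \left(-47\right) = 50 + \left(- \frac{32}{5} - -16 + \frac{8}{5} - 4\right) \left(-47\right) = 50 + \left(- \frac{32}{5} + 16 + \frac{8}{5} - 4\right) \left(-47\right) = 50 + \frac{36}{5} \left(-47\right) = 50 - \frac{1692}{5} = - \frac{1442}{5}$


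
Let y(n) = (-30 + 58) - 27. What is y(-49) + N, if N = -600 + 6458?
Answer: 5859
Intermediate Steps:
N = 5858
y(n) = 1 (y(n) = 28 - 27 = 1)
y(-49) + N = 1 + 5858 = 5859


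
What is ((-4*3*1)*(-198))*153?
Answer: 363528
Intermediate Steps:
((-4*3*1)*(-198))*153 = (-12*1*(-198))*153 = -12*(-198)*153 = 2376*153 = 363528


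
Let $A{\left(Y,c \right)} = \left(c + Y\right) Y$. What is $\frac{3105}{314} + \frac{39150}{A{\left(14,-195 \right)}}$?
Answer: $- \frac{2212515}{397838} \approx -5.5613$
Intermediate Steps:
$A{\left(Y,c \right)} = Y \left(Y + c\right)$ ($A{\left(Y,c \right)} = \left(Y + c\right) Y = Y \left(Y + c\right)$)
$\frac{3105}{314} + \frac{39150}{A{\left(14,-195 \right)}} = \frac{3105}{314} + \frac{39150}{14 \left(14 - 195\right)} = 3105 \cdot \frac{1}{314} + \frac{39150}{14 \left(-181\right)} = \frac{3105}{314} + \frac{39150}{-2534} = \frac{3105}{314} + 39150 \left(- \frac{1}{2534}\right) = \frac{3105}{314} - \frac{19575}{1267} = - \frac{2212515}{397838}$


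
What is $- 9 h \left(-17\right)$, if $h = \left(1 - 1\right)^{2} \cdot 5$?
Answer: $0$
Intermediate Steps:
$h = 0$ ($h = 0^{2} \cdot 5 = 0 \cdot 5 = 0$)
$- 9 h \left(-17\right) = \left(-9\right) 0 \left(-17\right) = 0 \left(-17\right) = 0$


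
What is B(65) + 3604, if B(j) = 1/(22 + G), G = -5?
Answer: 61269/17 ≈ 3604.1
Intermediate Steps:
B(j) = 1/17 (B(j) = 1/(22 - 5) = 1/17)
B(65) + 3604 = 1/17 + 3604 = 61269/17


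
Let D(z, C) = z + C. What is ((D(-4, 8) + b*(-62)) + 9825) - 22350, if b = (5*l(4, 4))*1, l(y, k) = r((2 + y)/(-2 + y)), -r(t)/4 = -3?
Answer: -16241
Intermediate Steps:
r(t) = 12 (r(t) = -4*(-3) = 12)
D(z, C) = C + z
l(y, k) = 12
b = 60 (b = (5*12)*1 = 60*1 = 60)
((D(-4, 8) + b*(-62)) + 9825) - 22350 = (((8 - 4) + 60*(-62)) + 9825) - 22350 = ((4 - 3720) + 9825) - 22350 = (-3716 + 9825) - 22350 = 6109 - 22350 = -16241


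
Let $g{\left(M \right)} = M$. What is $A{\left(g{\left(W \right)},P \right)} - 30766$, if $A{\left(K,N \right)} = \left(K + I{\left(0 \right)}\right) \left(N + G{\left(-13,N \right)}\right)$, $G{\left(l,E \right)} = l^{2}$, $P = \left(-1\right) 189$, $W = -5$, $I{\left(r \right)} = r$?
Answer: $-30666$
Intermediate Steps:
$P = -189$
$A{\left(K,N \right)} = K \left(169 + N\right)$ ($A{\left(K,N \right)} = \left(K + 0\right) \left(N + \left(-13\right)^{2}\right) = K \left(N + 169\right) = K \left(169 + N\right)$)
$A{\left(g{\left(W \right)},P \right)} - 30766 = - 5 \left(169 - 189\right) - 30766 = \left(-5\right) \left(-20\right) - 30766 = 100 - 30766 = -30666$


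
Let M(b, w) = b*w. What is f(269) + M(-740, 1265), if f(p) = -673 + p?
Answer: -936504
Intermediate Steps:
f(269) + M(-740, 1265) = (-673 + 269) - 740*1265 = -404 - 936100 = -936504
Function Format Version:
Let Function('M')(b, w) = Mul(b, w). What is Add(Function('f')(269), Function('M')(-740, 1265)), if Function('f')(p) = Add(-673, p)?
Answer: -936504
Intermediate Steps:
Add(Function('f')(269), Function('M')(-740, 1265)) = Add(Add(-673, 269), Mul(-740, 1265)) = Add(-404, -936100) = -936504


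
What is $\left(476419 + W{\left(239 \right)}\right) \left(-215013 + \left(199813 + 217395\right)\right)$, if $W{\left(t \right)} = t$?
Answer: $96377864310$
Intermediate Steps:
$\left(476419 + W{\left(239 \right)}\right) \left(-215013 + \left(199813 + 217395\right)\right) = \left(476419 + 239\right) \left(-215013 + \left(199813 + 217395\right)\right) = 476658 \left(-215013 + 417208\right) = 476658 \cdot 202195 = 96377864310$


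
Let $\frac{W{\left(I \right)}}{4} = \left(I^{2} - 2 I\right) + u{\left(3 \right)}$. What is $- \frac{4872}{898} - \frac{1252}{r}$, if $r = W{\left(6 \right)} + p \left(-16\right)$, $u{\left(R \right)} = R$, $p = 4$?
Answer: $- \frac{167333}{4939} \approx -33.88$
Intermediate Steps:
$W{\left(I \right)} = 12 - 8 I + 4 I^{2}$ ($W{\left(I \right)} = 4 \left(\left(I^{2} - 2 I\right) + 3\right) = 4 \left(3 + I^{2} - 2 I\right) = 12 - 8 I + 4 I^{2}$)
$r = 44$ ($r = \left(12 - 48 + 4 \cdot 6^{2}\right) + 4 \left(-16\right) = \left(12 - 48 + 4 \cdot 36\right) - 64 = \left(12 - 48 + 144\right) - 64 = 108 - 64 = 44$)
$- \frac{4872}{898} - \frac{1252}{r} = - \frac{4872}{898} - \frac{1252}{44} = \left(-4872\right) \frac{1}{898} - \frac{313}{11} = - \frac{2436}{449} - \frac{313}{11} = - \frac{167333}{4939}$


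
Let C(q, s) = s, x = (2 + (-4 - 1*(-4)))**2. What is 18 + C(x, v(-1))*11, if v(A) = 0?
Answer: 18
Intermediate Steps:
x = 4 (x = (2 + (-4 + 4))**2 = (2 + 0)**2 = 2**2 = 4)
18 + C(x, v(-1))*11 = 18 + 0*11 = 18 + 0 = 18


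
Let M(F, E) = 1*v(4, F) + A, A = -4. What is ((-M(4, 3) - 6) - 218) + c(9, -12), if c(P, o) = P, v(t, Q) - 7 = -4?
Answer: -214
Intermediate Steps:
v(t, Q) = 3 (v(t, Q) = 7 - 4 = 3)
M(F, E) = -1 (M(F, E) = 1*3 - 4 = 3 - 4 = -1)
((-M(4, 3) - 6) - 218) + c(9, -12) = ((-1*(-1) - 6) - 218) + 9 = ((1 - 6) - 218) + 9 = (-5 - 218) + 9 = -223 + 9 = -214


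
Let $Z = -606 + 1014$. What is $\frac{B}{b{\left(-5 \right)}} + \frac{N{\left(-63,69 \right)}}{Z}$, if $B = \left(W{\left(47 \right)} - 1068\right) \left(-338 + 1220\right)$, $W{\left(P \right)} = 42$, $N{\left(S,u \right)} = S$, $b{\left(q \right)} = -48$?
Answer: $\frac{2563953}{136} \approx 18853.0$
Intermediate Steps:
$Z = 408$
$B = -904932$ ($B = \left(42 - 1068\right) \left(-338 + 1220\right) = \left(-1026\right) 882 = -904932$)
$\frac{B}{b{\left(-5 \right)}} + \frac{N{\left(-63,69 \right)}}{Z} = - \frac{904932}{-48} - \frac{63}{408} = \left(-904932\right) \left(- \frac{1}{48}\right) - \frac{21}{136} = \frac{75411}{4} - \frac{21}{136} = \frac{2563953}{136}$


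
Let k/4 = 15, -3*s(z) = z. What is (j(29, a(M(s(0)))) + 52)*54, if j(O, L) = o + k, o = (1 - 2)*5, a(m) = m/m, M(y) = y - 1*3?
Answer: 5778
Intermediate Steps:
s(z) = -z/3
k = 60 (k = 4*15 = 60)
M(y) = -3 + y (M(y) = y - 3 = -3 + y)
a(m) = 1
o = -5 (o = -1*5 = -5)
j(O, L) = 55 (j(O, L) = -5 + 60 = 55)
(j(29, a(M(s(0)))) + 52)*54 = (55 + 52)*54 = 107*54 = 5778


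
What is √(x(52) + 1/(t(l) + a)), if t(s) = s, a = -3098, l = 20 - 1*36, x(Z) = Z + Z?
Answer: √112053830/1038 ≈ 10.198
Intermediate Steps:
x(Z) = 2*Z
l = -16 (l = 20 - 36 = -16)
√(x(52) + 1/(t(l) + a)) = √(2*52 + 1/(-16 - 3098)) = √(104 + 1/(-3114)) = √(104 - 1/3114) = √(323855/3114) = √112053830/1038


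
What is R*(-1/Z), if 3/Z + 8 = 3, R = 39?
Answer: 65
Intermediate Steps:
Z = -3/5 (Z = 3/(-8 + 3) = 3/(-5) = 3*(-1/5) = -3/5 ≈ -0.60000)
R*(-1/Z) = 39*(-1/(-3/5)) = 39*(-1*(-5/3)) = 39*(5/3) = 65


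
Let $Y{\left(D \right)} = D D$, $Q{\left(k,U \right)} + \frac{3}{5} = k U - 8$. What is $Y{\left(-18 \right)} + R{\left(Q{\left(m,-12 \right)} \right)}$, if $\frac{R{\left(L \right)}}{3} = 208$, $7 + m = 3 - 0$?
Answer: $948$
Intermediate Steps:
$m = -4$ ($m = -7 + \left(3 - 0\right) = -7 + \left(3 + 0\right) = -7 + 3 = -4$)
$Q{\left(k,U \right)} = - \frac{43}{5} + U k$ ($Q{\left(k,U \right)} = - \frac{3}{5} + \left(k U - 8\right) = - \frac{3}{5} + \left(U k - 8\right) = - \frac{3}{5} + \left(-8 + U k\right) = - \frac{43}{5} + U k$)
$R{\left(L \right)} = 624$ ($R{\left(L \right)} = 3 \cdot 208 = 624$)
$Y{\left(D \right)} = D^{2}$
$Y{\left(-18 \right)} + R{\left(Q{\left(m,-12 \right)} \right)} = \left(-18\right)^{2} + 624 = 324 + 624 = 948$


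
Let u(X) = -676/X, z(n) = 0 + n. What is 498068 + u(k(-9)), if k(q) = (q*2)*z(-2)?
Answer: 4482443/9 ≈ 4.9805e+5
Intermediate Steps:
z(n) = n
k(q) = -4*q (k(q) = (q*2)*(-2) = (2*q)*(-2) = -4*q)
498068 + u(k(-9)) = 498068 - 676/((-4*(-9))) = 498068 - 676/36 = 498068 - 676*1/36 = 498068 - 169/9 = 4482443/9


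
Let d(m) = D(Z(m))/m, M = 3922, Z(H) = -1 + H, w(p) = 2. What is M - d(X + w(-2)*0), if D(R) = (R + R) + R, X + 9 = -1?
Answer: 39187/10 ≈ 3918.7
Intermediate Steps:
X = -10 (X = -9 - 1 = -10)
D(R) = 3*R (D(R) = 2*R + R = 3*R)
d(m) = (-3 + 3*m)/m (d(m) = (3*(-1 + m))/m = (-3 + 3*m)/m)
M - d(X + w(-2)*0) = 3922 - (3 - 3/(-10 + 2*0)) = 3922 - (3 - 3/(-10 + 0)) = 3922 - (3 - 3/(-10)) = 3922 - (3 - 3*(-⅒)) = 3922 - (3 + 3/10) = 3922 - 1*33/10 = 3922 - 33/10 = 39187/10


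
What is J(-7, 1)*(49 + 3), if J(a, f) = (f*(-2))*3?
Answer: -312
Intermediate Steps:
J(a, f) = -6*f (J(a, f) = -2*f*3 = -6*f)
J(-7, 1)*(49 + 3) = (-6*1)*(49 + 3) = -6*52 = -312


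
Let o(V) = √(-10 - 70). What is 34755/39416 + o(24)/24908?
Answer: 34755/39416 + I*√5/6227 ≈ 0.88175 + 0.00035909*I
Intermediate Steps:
o(V) = 4*I*√5 (o(V) = √(-80) = 4*I*√5)
34755/39416 + o(24)/24908 = 34755/39416 + (4*I*√5)/24908 = 34755*(1/39416) + (4*I*√5)*(1/24908) = 34755/39416 + I*√5/6227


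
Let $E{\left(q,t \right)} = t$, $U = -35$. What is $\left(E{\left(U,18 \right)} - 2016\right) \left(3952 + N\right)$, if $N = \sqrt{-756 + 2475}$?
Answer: $-7896096 - 5994 \sqrt{191} \approx -7.9789 \cdot 10^{6}$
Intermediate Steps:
$N = 3 \sqrt{191}$ ($N = \sqrt{1719} = 3 \sqrt{191} \approx 41.461$)
$\left(E{\left(U,18 \right)} - 2016\right) \left(3952 + N\right) = \left(18 - 2016\right) \left(3952 + 3 \sqrt{191}\right) = - 1998 \left(3952 + 3 \sqrt{191}\right) = -7896096 - 5994 \sqrt{191}$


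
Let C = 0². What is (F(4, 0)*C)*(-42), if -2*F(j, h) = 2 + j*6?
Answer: 0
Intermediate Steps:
F(j, h) = -1 - 3*j (F(j, h) = -(2 + j*6)/2 = -(2 + 6*j)/2 = -1 - 3*j)
C = 0
(F(4, 0)*C)*(-42) = ((-1 - 3*4)*0)*(-42) = ((-1 - 12)*0)*(-42) = -13*0*(-42) = 0*(-42) = 0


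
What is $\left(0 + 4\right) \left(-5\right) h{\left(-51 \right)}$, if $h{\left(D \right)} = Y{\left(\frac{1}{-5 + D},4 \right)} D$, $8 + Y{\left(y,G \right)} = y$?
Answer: $- \frac{114495}{14} \approx -8178.2$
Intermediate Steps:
$Y{\left(y,G \right)} = -8 + y$
$h{\left(D \right)} = D \left(-8 + \frac{1}{-5 + D}\right)$ ($h{\left(D \right)} = \left(-8 + \frac{1}{-5 + D}\right) D = D \left(-8 + \frac{1}{-5 + D}\right)$)
$\left(0 + 4\right) \left(-5\right) h{\left(-51 \right)} = \left(0 + 4\right) \left(-5\right) \left(- \frac{51 \left(41 - -408\right)}{-5 - 51}\right) = 4 \left(-5\right) \left(- \frac{51 \left(41 + 408\right)}{-56}\right) = - 20 \left(\left(-51\right) \left(- \frac{1}{56}\right) 449\right) = \left(-20\right) \frac{22899}{56} = - \frac{114495}{14}$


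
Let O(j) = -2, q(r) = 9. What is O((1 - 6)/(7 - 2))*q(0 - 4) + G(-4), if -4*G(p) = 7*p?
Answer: -11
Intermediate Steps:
G(p) = -7*p/4
O((1 - 6)/(7 - 2))*q(0 - 4) + G(-4) = -2*9 - 7/4*(-4) = -18 + 7 = -11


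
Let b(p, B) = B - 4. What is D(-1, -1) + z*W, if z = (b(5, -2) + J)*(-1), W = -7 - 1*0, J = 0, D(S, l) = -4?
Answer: -46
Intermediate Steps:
b(p, B) = -4 + B
W = -7 (W = -7 + 0 = -7)
z = 6 (z = ((-4 - 2) + 0)*(-1) = (-6 + 0)*(-1) = -6*(-1) = 6)
D(-1, -1) + z*W = -4 + 6*(-7) = -4 - 42 = -46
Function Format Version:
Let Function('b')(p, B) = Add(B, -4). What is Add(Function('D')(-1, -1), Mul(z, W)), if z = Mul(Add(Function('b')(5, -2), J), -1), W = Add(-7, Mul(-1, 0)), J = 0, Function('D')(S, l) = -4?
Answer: -46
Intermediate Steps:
Function('b')(p, B) = Add(-4, B)
W = -7 (W = Add(-7, 0) = -7)
z = 6 (z = Mul(Add(Add(-4, -2), 0), -1) = Mul(Add(-6, 0), -1) = Mul(-6, -1) = 6)
Add(Function('D')(-1, -1), Mul(z, W)) = Add(-4, Mul(6, -7)) = Add(-4, -42) = -46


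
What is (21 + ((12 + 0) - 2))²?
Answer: 961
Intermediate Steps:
(21 + ((12 + 0) - 2))² = (21 + (12 - 2))² = (21 + 10)² = 31² = 961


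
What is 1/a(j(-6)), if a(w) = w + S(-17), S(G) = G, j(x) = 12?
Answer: -⅕ ≈ -0.20000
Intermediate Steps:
a(w) = -17 + w (a(w) = w - 17 = -17 + w)
1/a(j(-6)) = 1/(-17 + 12) = 1/(-5) = -⅕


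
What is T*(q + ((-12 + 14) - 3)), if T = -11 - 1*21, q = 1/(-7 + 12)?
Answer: 128/5 ≈ 25.600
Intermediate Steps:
q = ⅕ (q = 1/5 = ⅕ ≈ 0.20000)
T = -32 (T = -11 - 21 = -32)
T*(q + ((-12 + 14) - 3)) = -32*(⅕ + ((-12 + 14) - 3)) = -32*(⅕ + (2 - 3)) = -32*(⅕ - 1) = -32*(-⅘) = 128/5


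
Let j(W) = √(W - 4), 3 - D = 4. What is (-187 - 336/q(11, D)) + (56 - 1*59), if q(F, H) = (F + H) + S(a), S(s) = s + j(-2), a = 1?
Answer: 2*(-95*√6 + 1213*I)/(√6 - 11*I) ≈ -219.1 + 6.4805*I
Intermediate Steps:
D = -1 (D = 3 - 1*4 = 3 - 4 = -1)
j(W) = √(-4 + W)
S(s) = s + I*√6 (S(s) = s + √(-4 - 2) = s + √(-6) = s + I*√6)
q(F, H) = 1 + F + H + I*√6 (q(F, H) = (F + H) + (1 + I*√6) = 1 + F + H + I*√6)
(-187 - 336/q(11, D)) + (56 - 1*59) = (-187 - 336/(1 + 11 - 1 + I*√6)) + (56 - 1*59) = (-187 - 336/(11 + I*√6)) + (56 - 59) = (-187 - 336/(11 + I*√6)) - 3 = -190 - 336/(11 + I*√6)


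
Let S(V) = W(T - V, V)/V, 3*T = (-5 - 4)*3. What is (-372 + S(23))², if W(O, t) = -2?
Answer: 73239364/529 ≈ 1.3845e+5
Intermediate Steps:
T = -9 (T = ((-5 - 4)*3)/3 = (-9*3)/3 = (⅓)*(-27) = -9)
S(V) = -2/V
(-372 + S(23))² = (-372 - 2/23)² = (-8558/23)² = 73239364/529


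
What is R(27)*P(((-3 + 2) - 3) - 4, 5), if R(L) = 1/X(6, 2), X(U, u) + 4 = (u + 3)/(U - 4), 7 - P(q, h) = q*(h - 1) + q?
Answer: -94/3 ≈ -31.333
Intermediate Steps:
P(q, h) = 7 - q - q*(-1 + h) (P(q, h) = 7 - (q*(h - 1) + q) = 7 - (q*(-1 + h) + q) = 7 - (q + q*(-1 + h)) = 7 + (-q - q*(-1 + h)) = 7 - q - q*(-1 + h))
X(U, u) = -4 + (3 + u)/(-4 + U) (X(U, u) = -4 + (u + 3)/(U - 4) = -4 + (3 + u)/(-4 + U))
R(L) = -⅔ (R(L) = 1/((19 + 2 - 4*6)/(-4 + 6)) = 1/((19 + 2 - 24)/2) = 1/((½)*(-3)) = 1/(-3/2) = -⅔)
R(27)*P(((-3 + 2) - 3) - 4, 5) = -2*(7 - 1*5*(((-3 + 2) - 3) - 4))/3 = -2*(7 - 1*5*((-1 - 3) - 4))/3 = -2*(7 - 1*5*(-4 - 4))/3 = -2*(7 - 1*5*(-8))/3 = -2*(7 + 40)/3 = -⅔*47 = -94/3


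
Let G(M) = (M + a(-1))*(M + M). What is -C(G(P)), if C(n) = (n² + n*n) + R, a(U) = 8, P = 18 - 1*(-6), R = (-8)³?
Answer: -4718080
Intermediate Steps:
R = -512
P = 24 (P = 18 + 6 = 24)
G(M) = 2*M*(8 + M) (G(M) = (M + 8)*(M + M) = (8 + M)*(2*M) = 2*M*(8 + M))
C(n) = -512 + 2*n² (C(n) = (n² + n*n) - 512 = (n² + n²) - 512 = 2*n² - 512 = -512 + 2*n²)
-C(G(P)) = -(-512 + 2*(2*24*(8 + 24))²) = -(-512 + 2*(2*24*32)²) = -(-512 + 2*1536²) = -(-512 + 2*2359296) = -(-512 + 4718592) = -1*4718080 = -4718080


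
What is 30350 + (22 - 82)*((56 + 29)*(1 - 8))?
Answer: 66050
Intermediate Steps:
30350 + (22 - 82)*((56 + 29)*(1 - 8)) = 30350 - 5100*(-7) = 30350 - 60*(-595) = 30350 + 35700 = 66050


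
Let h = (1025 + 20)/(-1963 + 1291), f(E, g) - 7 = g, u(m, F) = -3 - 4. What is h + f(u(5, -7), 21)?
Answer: 17771/672 ≈ 26.445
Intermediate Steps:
u(m, F) = -7
f(E, g) = 7 + g
h = -1045/672 (h = 1045/(-672) = 1045*(-1/672) = -1045/672 ≈ -1.5551)
h + f(u(5, -7), 21) = -1045/672 + (7 + 21) = -1045/672 + 28 = 17771/672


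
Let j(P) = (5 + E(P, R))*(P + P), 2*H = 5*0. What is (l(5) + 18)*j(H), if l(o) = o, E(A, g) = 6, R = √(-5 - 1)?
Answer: 0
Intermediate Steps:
R = I*√6 (R = √(-6) = I*√6 ≈ 2.4495*I)
H = 0 (H = (5*0)/2 = (½)*0 = 0)
j(P) = 22*P (j(P) = (5 + 6)*(P + P) = 11*(2*P) = 22*P)
(l(5) + 18)*j(H) = (5 + 18)*(22*0) = 23*0 = 0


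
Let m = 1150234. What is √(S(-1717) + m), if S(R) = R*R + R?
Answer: √4096606 ≈ 2024.0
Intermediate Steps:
S(R) = R + R² (S(R) = R² + R = R + R²)
√(S(-1717) + m) = √(-1717*(1 - 1717) + 1150234) = √(-1717*(-1716) + 1150234) = √(2946372 + 1150234) = √4096606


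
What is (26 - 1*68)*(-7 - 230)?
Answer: 9954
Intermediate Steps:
(26 - 1*68)*(-7 - 230) = (26 - 68)*(-237) = -42*(-237) = 9954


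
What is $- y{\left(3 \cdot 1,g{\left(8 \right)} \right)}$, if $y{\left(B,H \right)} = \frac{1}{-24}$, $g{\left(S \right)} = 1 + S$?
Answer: $\frac{1}{24} \approx 0.041667$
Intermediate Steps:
$y{\left(B,H \right)} = - \frac{1}{24}$
$- y{\left(3 \cdot 1,g{\left(8 \right)} \right)} = \left(-1\right) \left(- \frac{1}{24}\right) = \frac{1}{24}$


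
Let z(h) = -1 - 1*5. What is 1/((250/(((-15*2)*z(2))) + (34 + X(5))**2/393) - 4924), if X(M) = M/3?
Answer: -7074/34799653 ≈ -0.00020328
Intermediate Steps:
X(M) = M/3 (X(M) = M*(1/3) = M/3)
z(h) = -6 (z(h) = -1 - 5 = -6)
1/((250/(((-15*2)*z(2))) + (34 + X(5))**2/393) - 4924) = 1/((250/((-15*2*(-6))) + (34 + (1/3)*5)**2/393) - 4924) = 1/((250/((-30*(-6))) + (34 + 5/3)**2*(1/393)) - 4924) = 1/((250/180 + (107/3)**2*(1/393)) - 4924) = 1/((250*(1/180) + (11449/9)*(1/393)) - 4924) = 1/((25/18 + 11449/3537) - 4924) = 1/(32723/7074 - 4924) = 1/(-34799653/7074) = -7074/34799653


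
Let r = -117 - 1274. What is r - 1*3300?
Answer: -4691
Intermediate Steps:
r = -1391
r - 1*3300 = -1391 - 1*3300 = -1391 - 3300 = -4691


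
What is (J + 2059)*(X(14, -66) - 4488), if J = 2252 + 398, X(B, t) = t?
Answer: -21444786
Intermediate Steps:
J = 2650
(J + 2059)*(X(14, -66) - 4488) = (2650 + 2059)*(-66 - 4488) = 4709*(-4554) = -21444786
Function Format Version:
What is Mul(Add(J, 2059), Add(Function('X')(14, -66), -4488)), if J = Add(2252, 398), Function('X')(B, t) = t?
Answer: -21444786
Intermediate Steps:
J = 2650
Mul(Add(J, 2059), Add(Function('X')(14, -66), -4488)) = Mul(Add(2650, 2059), Add(-66, -4488)) = Mul(4709, -4554) = -21444786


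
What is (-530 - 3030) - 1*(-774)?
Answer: -2786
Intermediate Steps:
(-530 - 3030) - 1*(-774) = -3560 + 774 = -2786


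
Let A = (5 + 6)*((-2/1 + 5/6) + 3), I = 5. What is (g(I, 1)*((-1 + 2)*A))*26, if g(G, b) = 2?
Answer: 3146/3 ≈ 1048.7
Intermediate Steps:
A = 121/6 (A = 11*((-2*1 + 5*(⅙)) + 3) = 11*((-2 + ⅚) + 3) = 11*(-7/6 + 3) = 11*(11/6) = 121/6 ≈ 20.167)
(g(I, 1)*((-1 + 2)*A))*26 = (2*((-1 + 2)*(121/6)))*26 = (2*(1*(121/6)))*26 = (2*(121/6))*26 = (121/3)*26 = 3146/3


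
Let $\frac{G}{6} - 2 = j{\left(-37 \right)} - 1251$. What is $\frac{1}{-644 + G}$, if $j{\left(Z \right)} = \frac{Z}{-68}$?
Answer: $- \frac{34}{276581} \approx -0.00012293$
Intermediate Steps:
$j{\left(Z \right)} = - \frac{Z}{68}$ ($j{\left(Z \right)} = Z \left(- \frac{1}{68}\right) = - \frac{Z}{68}$)
$G = - \frac{254685}{34}$ ($G = 12 + 6 \left(\left(- \frac{1}{68}\right) \left(-37\right) - 1251\right) = 12 + 6 \left(\frac{37}{68} - 1251\right) = 12 + 6 \left(- \frac{85031}{68}\right) = 12 - \frac{255093}{34} = - \frac{254685}{34} \approx -7490.7$)
$\frac{1}{-644 + G} = \frac{1}{-644 - \frac{254685}{34}} = \frac{1}{- \frac{276581}{34}} = - \frac{34}{276581}$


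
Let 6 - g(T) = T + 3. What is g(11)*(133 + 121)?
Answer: -2032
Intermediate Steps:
g(T) = 3 - T (g(T) = 6 - (T + 3) = 6 - (3 + T) = 6 + (-3 - T) = 3 - T)
g(11)*(133 + 121) = (3 - 1*11)*(133 + 121) = (3 - 11)*254 = -8*254 = -2032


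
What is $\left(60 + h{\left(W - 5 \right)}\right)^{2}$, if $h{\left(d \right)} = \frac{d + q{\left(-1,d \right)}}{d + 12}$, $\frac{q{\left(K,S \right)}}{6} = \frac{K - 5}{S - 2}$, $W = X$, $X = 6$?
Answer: $\frac{667489}{169} \approx 3949.6$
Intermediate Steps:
$W = 6$
$q{\left(K,S \right)} = \frac{6 \left(-5 + K\right)}{-2 + S}$ ($q{\left(K,S \right)} = 6 \frac{K - 5}{S - 2} = 6 \frac{-5 + K}{-2 + S} = \frac{6 \left(-5 + K\right)}{-2 + S}$)
$h{\left(d \right)} = \frac{d - \frac{36}{-2 + d}}{12 + d}$ ($h{\left(d \right)} = \frac{d + \frac{6 \left(-5 - 1\right)}{-2 + d}}{d + 12} = \frac{d + 6 \frac{1}{-2 + d} \left(-6\right)}{12 + d} = \frac{d - \frac{36}{-2 + d}}{12 + d}$)
$\left(60 + h{\left(W - 5 \right)}\right)^{2} = \left(60 + \frac{-36 + \left(6 - 5\right) \left(-2 + \left(6 - 5\right)\right)}{\left(-2 + \left(6 - 5\right)\right) \left(12 + \left(6 - 5\right)\right)}\right)^{2} = \left(60 + \frac{-36 + 1 \left(-2 + 1\right)}{\left(-2 + 1\right) \left(12 + 1\right)}\right)^{2} = \left(60 + \frac{-36 + 1 \left(-1\right)}{\left(-1\right) 13}\right)^{2} = \left(60 - \frac{-36 - 1}{13}\right)^{2} = \left(60 - \frac{1}{13} \left(-37\right)\right)^{2} = \left(60 + \frac{37}{13}\right)^{2} = \left(\frac{817}{13}\right)^{2} = \frac{667489}{169}$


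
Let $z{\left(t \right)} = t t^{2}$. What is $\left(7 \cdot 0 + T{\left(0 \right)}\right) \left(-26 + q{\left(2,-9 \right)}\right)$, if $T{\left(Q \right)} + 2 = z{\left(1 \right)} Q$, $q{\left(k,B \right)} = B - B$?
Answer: $52$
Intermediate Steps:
$q{\left(k,B \right)} = 0$
$z{\left(t \right)} = t^{3}$
$T{\left(Q \right)} = -2 + Q$ ($T{\left(Q \right)} = -2 + 1^{3} Q = -2 + 1 Q = -2 + Q$)
$\left(7 \cdot 0 + T{\left(0 \right)}\right) \left(-26 + q{\left(2,-9 \right)}\right) = \left(7 \cdot 0 + \left(-2 + 0\right)\right) \left(-26 + 0\right) = \left(0 - 2\right) \left(-26\right) = \left(-2\right) \left(-26\right) = 52$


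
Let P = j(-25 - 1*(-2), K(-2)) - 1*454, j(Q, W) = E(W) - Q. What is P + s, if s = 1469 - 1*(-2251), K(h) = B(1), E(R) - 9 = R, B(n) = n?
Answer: 3299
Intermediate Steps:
E(R) = 9 + R
K(h) = 1
j(Q, W) = 9 + W - Q (j(Q, W) = (9 + W) - Q = 9 + W - Q)
s = 3720 (s = 1469 + 2251 = 3720)
P = -421 (P = (9 + 1 - (-25 - 1*(-2))) - 1*454 = (9 + 1 - (-25 + 2)) - 454 = (9 + 1 - 1*(-23)) - 454 = (9 + 1 + 23) - 454 = 33 - 454 = -421)
P + s = -421 + 3720 = 3299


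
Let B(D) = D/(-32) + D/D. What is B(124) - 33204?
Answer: -265655/8 ≈ -33207.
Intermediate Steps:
B(D) = 1 - D/32 (B(D) = D*(-1/32) + 1 = -D/32 + 1 = 1 - D/32)
B(124) - 33204 = (1 - 1/32*124) - 33204 = (1 - 31/8) - 33204 = -23/8 - 33204 = -265655/8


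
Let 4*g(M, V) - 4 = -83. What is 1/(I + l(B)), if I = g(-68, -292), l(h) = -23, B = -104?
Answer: -4/171 ≈ -0.023392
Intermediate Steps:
g(M, V) = -79/4 (g(M, V) = 1 + (1/4)*(-83) = 1 - 83/4 = -79/4)
I = -79/4 ≈ -19.750
1/(I + l(B)) = 1/(-79/4 - 23) = 1/(-171/4) = -4/171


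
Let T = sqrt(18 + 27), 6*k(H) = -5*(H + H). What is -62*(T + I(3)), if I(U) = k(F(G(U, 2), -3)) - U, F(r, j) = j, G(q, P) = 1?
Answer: -124 - 186*sqrt(5) ≈ -539.91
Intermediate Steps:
k(H) = -5*H/3 (k(H) = (-5*(H + H))/6 = (-10*H)/6 = -5*H/3)
I(U) = 5 - U (I(U) = -5/3*(-3) - U = 5 - U)
T = 3*sqrt(5) (T = sqrt(45) = 3*sqrt(5) ≈ 6.7082)
-62*(T + I(3)) = -62*(3*sqrt(5) + (5 - 1*3)) = -62*(3*sqrt(5) + (5 - 3)) = -62*(3*sqrt(5) + 2) = -62*(2 + 3*sqrt(5)) = -124 - 186*sqrt(5)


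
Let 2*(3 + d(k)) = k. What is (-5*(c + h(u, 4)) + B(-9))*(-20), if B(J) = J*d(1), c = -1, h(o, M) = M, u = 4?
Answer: -150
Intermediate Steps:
d(k) = -3 + k/2
B(J) = -5*J/2 (B(J) = J*(-3 + (½)*1) = J*(-3 + ½) = J*(-5/2) = -5*J/2)
(-5*(c + h(u, 4)) + B(-9))*(-20) = (-5*(-1 + 4) - 5/2*(-9))*(-20) = (-5*3 + 45/2)*(-20) = (-15 + 45/2)*(-20) = (15/2)*(-20) = -150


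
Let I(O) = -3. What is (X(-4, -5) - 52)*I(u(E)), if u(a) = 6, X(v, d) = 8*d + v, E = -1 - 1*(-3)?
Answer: 288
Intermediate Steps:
E = 2 (E = -1 + 3 = 2)
X(v, d) = v + 8*d
(X(-4, -5) - 52)*I(u(E)) = ((-4 + 8*(-5)) - 52)*(-3) = ((-4 - 40) - 52)*(-3) = (-44 - 52)*(-3) = -96*(-3) = 288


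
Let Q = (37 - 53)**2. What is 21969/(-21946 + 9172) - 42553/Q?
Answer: -91532681/545024 ≈ -167.94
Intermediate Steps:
Q = 256 (Q = (-16)**2 = 256)
21969/(-21946 + 9172) - 42553/Q = 21969/(-21946 + 9172) - 42553/256 = 21969/(-12774) - 42553*1/256 = 21969*(-1/12774) - 42553/256 = -7323/4258 - 42553/256 = -91532681/545024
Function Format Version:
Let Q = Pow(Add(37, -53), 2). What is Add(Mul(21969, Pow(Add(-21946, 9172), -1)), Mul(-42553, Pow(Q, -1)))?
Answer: Rational(-91532681, 545024) ≈ -167.94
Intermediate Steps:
Q = 256 (Q = Pow(-16, 2) = 256)
Add(Mul(21969, Pow(Add(-21946, 9172), -1)), Mul(-42553, Pow(Q, -1))) = Add(Mul(21969, Pow(Add(-21946, 9172), -1)), Mul(-42553, Pow(256, -1))) = Add(Mul(21969, Pow(-12774, -1)), Mul(-42553, Rational(1, 256))) = Add(Mul(21969, Rational(-1, 12774)), Rational(-42553, 256)) = Add(Rational(-7323, 4258), Rational(-42553, 256)) = Rational(-91532681, 545024)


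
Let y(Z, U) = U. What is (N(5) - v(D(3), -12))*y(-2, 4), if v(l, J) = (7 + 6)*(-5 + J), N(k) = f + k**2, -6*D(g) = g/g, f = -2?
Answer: 976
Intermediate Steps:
D(g) = -1/6 (D(g) = -g/(6*g) = -1/6*1 = -1/6)
N(k) = -2 + k**2
v(l, J) = -65 + 13*J (v(l, J) = 13*(-5 + J) = -65 + 13*J)
(N(5) - v(D(3), -12))*y(-2, 4) = ((-2 + 5**2) - (-65 + 13*(-12)))*4 = ((-2 + 25) - (-65 - 156))*4 = (23 - 1*(-221))*4 = (23 + 221)*4 = 244*4 = 976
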